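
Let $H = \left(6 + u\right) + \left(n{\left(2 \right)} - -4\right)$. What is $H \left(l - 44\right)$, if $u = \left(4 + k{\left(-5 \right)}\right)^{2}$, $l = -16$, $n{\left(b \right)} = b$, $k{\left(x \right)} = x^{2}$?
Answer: $-51180$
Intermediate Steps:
$u = 841$ ($u = \left(4 + \left(-5\right)^{2}\right)^{2} = \left(4 + 25\right)^{2} = 29^{2} = 841$)
$H = 853$ ($H = \left(6 + 841\right) + \left(2 - -4\right) = 847 + \left(2 + 4\right) = 847 + 6 = 853$)
$H \left(l - 44\right) = 853 \left(-16 - 44\right) = 853 \left(-60\right) = -51180$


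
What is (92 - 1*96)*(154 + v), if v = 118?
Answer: -1088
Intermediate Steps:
(92 - 1*96)*(154 + v) = (92 - 1*96)*(154 + 118) = (92 - 96)*272 = -4*272 = -1088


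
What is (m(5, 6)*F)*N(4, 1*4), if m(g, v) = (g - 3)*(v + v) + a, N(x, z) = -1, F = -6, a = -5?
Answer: 114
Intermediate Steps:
m(g, v) = -5 + 2*v*(-3 + g) (m(g, v) = (g - 3)*(v + v) - 5 = (-3 + g)*(2*v) - 5 = 2*v*(-3 + g) - 5 = -5 + 2*v*(-3 + g))
(m(5, 6)*F)*N(4, 1*4) = ((-5 - 6*6 + 2*5*6)*(-6))*(-1) = ((-5 - 36 + 60)*(-6))*(-1) = (19*(-6))*(-1) = -114*(-1) = 114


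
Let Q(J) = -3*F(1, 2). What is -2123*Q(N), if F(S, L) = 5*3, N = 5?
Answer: 95535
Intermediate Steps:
F(S, L) = 15
Q(J) = -45 (Q(J) = -3*15 = -45)
-2123*Q(N) = -2123*(-45) = 95535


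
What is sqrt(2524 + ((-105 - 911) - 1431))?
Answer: sqrt(77) ≈ 8.7750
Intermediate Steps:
sqrt(2524 + ((-105 - 911) - 1431)) = sqrt(2524 + (-1016 - 1431)) = sqrt(2524 - 2447) = sqrt(77)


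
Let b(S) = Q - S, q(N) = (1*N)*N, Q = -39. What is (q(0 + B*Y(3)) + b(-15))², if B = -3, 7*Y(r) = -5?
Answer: 904401/2401 ≈ 376.68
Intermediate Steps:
Y(r) = -5/7 (Y(r) = (⅐)*(-5) = -5/7)
q(N) = N² (q(N) = N*N = N²)
b(S) = -39 - S
(q(0 + B*Y(3)) + b(-15))² = ((0 - 3*(-5/7))² + (-39 - 1*(-15)))² = ((0 + 15/7)² + (-39 + 15))² = ((15/7)² - 24)² = (225/49 - 24)² = (-951/49)² = 904401/2401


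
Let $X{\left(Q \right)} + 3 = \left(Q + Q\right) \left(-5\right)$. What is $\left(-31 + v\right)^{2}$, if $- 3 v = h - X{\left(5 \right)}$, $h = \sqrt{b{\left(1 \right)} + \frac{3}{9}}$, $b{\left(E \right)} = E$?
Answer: $\frac{63952}{27} + \frac{584 \sqrt{3}}{27} \approx 2406.1$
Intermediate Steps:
$X{\left(Q \right)} = -3 - 10 Q$ ($X{\left(Q \right)} = -3 + \left(Q + Q\right) \left(-5\right) = -3 + 2 Q \left(-5\right) = -3 - 10 Q$)
$h = \frac{2 \sqrt{3}}{3}$ ($h = \sqrt{1 + \frac{3}{9}} = \sqrt{1 + 3 \cdot \frac{1}{9}} = \sqrt{1 + \frac{1}{3}} = \sqrt{\frac{4}{3}} = \frac{2 \sqrt{3}}{3} \approx 1.1547$)
$v = - \frac{53}{3} - \frac{2 \sqrt{3}}{9}$ ($v = - \frac{\frac{2 \sqrt{3}}{3} - \left(-3 - 50\right)}{3} = - \frac{\frac{2 \sqrt{3}}{3} - -53}{3} = - \frac{\frac{2 \sqrt{3}}{3} + 53}{3} = - \frac{53 + \frac{2 \sqrt{3}}{3}}{3} = - \frac{53}{3} - \frac{2 \sqrt{3}}{9} \approx -18.052$)
$\left(-31 + v\right)^{2} = \left(-31 - \left(\frac{53}{3} + \frac{2 \sqrt{3}}{9}\right)\right)^{2} = \left(- \frac{146}{3} - \frac{2 \sqrt{3}}{9}\right)^{2}$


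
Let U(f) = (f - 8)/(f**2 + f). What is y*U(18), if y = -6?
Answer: -10/57 ≈ -0.17544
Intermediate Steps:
U(f) = (-8 + f)/(f + f**2)
y*U(18) = -6*(-8 + 18)/(18*(1 + 18)) = -10/(3*19) = -6*5/171 = -10/57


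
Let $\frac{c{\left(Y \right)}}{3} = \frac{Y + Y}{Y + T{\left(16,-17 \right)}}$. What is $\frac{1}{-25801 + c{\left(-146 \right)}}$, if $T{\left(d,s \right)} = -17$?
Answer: $- \frac{163}{4204687} \approx -3.8766 \cdot 10^{-5}$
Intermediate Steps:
$c{\left(Y \right)} = \frac{6 Y}{-17 + Y}$ ($c{\left(Y \right)} = 3 \frac{Y + Y}{Y - 17} = 3 \frac{2 Y}{-17 + Y} = \frac{6 Y}{-17 + Y}$)
$\frac{1}{-25801 + c{\left(-146 \right)}} = \frac{1}{-25801 + 6 \left(-146\right) \frac{1}{-17 - 146}} = \frac{1}{-25801 + 6 \left(-146\right) \frac{1}{-163}} = \frac{1}{-25801 + 6 \left(-146\right) \left(- \frac{1}{163}\right)} = \frac{1}{-25801 + \frac{876}{163}} = \frac{1}{- \frac{4204687}{163}} = - \frac{163}{4204687}$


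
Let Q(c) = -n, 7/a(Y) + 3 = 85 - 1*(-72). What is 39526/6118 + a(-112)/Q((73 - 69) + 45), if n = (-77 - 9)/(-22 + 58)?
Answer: 9375430/1446907 ≈ 6.4796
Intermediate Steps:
n = -43/18 (n = -86/36 = -86*1/36 = -43/18 ≈ -2.3889)
a(Y) = 1/22 (a(Y) = 7/(-3 + (85 - 1*(-72))) = 7/(-3 + (85 + 72)) = 7/(-3 + 157) = 7/154 = 7*(1/154) = 1/22)
Q(c) = 43/18 (Q(c) = -1*(-43/18) = 43/18)
39526/6118 + a(-112)/Q((73 - 69) + 45) = 39526/6118 + 1/(22*(43/18)) = 39526*(1/6118) + (1/22)*(18/43) = 19763/3059 + 9/473 = 9375430/1446907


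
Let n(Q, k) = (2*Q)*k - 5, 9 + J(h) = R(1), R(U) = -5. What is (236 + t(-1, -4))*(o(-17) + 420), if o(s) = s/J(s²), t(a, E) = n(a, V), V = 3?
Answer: 1326825/14 ≈ 94773.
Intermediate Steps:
J(h) = -14 (J(h) = -9 - 5 = -14)
n(Q, k) = -5 + 2*Q*k (n(Q, k) = 2*Q*k - 5 = -5 + 2*Q*k)
t(a, E) = -5 + 6*a (t(a, E) = -5 + 2*a*3 = -5 + 6*a)
o(s) = -s/14 (o(s) = s/(-14) = s*(-1/14) = -s/14)
(236 + t(-1, -4))*(o(-17) + 420) = (236 + (-5 + 6*(-1)))*(-1/14*(-17) + 420) = (236 + (-5 - 6))*(17/14 + 420) = (236 - 11)*(5897/14) = 225*(5897/14) = 1326825/14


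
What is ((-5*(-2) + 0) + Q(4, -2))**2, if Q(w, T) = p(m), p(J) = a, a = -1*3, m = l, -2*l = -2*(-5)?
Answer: 49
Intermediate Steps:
l = -5 (l = -(-1)*(-5) = -1/2*10 = -5)
m = -5
a = -3
p(J) = -3
Q(w, T) = -3
((-5*(-2) + 0) + Q(4, -2))**2 = ((-5*(-2) + 0) - 3)**2 = ((10 + 0) - 3)**2 = (10 - 3)**2 = 7**2 = 49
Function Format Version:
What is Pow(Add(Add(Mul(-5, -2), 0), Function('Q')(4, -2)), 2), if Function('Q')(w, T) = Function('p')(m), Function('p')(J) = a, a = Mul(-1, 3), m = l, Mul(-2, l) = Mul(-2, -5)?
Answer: 49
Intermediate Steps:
l = -5 (l = Mul(Rational(-1, 2), Mul(-2, -5)) = Mul(Rational(-1, 2), 10) = -5)
m = -5
a = -3
Function('p')(J) = -3
Function('Q')(w, T) = -3
Pow(Add(Add(Mul(-5, -2), 0), Function('Q')(4, -2)), 2) = Pow(Add(Add(Mul(-5, -2), 0), -3), 2) = Pow(Add(Add(10, 0), -3), 2) = Pow(Add(10, -3), 2) = Pow(7, 2) = 49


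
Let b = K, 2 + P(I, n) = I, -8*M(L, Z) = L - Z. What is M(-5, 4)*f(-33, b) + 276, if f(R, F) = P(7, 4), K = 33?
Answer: 2253/8 ≈ 281.63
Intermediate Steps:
M(L, Z) = -L/8 + Z/8 (M(L, Z) = -(L - Z)/8 = -L/8 + Z/8)
P(I, n) = -2 + I
b = 33
f(R, F) = 5 (f(R, F) = -2 + 7 = 5)
M(-5, 4)*f(-33, b) + 276 = (-⅛*(-5) + (⅛)*4)*5 + 276 = (5/8 + ½)*5 + 276 = (9/8)*5 + 276 = 45/8 + 276 = 2253/8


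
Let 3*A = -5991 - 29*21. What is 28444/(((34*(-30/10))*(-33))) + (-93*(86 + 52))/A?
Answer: 2404001/168300 ≈ 14.284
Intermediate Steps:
A = -2200 (A = (-5991 - 29*21)/3 = (-5991 - 1*609)/3 = (-5991 - 609)/3 = (⅓)*(-6600) = -2200)
28444/(((34*(-30/10))*(-33))) + (-93*(86 + 52))/A = 28444/(((34*(-30/10))*(-33))) - 93*(86 + 52)/(-2200) = 28444/(((34*(-30*⅒))*(-33))) - 93*138*(-1/2200) = 28444/(((34*(-3))*(-33))) - 12834*(-1/2200) = 28444/((-102*(-33))) + 6417/1100 = 28444/3366 + 6417/1100 = 28444*(1/3366) + 6417/1100 = 14222/1683 + 6417/1100 = 2404001/168300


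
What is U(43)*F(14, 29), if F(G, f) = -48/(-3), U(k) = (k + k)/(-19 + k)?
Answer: 172/3 ≈ 57.333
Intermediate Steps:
U(k) = 2*k/(-19 + k) (U(k) = (2*k)/(-19 + k) = 2*k/(-19 + k))
F(G, f) = 16 (F(G, f) = -48*(-1/3) = 16)
U(43)*F(14, 29) = (2*43/(-19 + 43))*16 = (2*43/24)*16 = (2*43*(1/24))*16 = (43/12)*16 = 172/3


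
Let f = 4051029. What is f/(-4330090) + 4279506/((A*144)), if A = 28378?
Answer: 23528471393/210650218320 ≈ 0.11169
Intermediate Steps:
f/(-4330090) + 4279506/((A*144)) = 4051029/(-4330090) + 4279506/((28378*144)) = 4051029*(-1/4330090) + 4279506/4086432 = -4051029/4330090 + 4279506*(1/4086432) = -4051029/4330090 + 101893/97296 = 23528471393/210650218320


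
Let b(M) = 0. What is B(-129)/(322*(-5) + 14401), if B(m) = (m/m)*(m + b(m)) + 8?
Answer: -121/12791 ≈ -0.0094598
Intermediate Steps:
B(m) = 8 + m (B(m) = (m/m)*(m + 0) + 8 = 1*m + 8 = m + 8 = 8 + m)
B(-129)/(322*(-5) + 14401) = (8 - 129)/(322*(-5) + 14401) = -121/(-1610 + 14401) = -121/12791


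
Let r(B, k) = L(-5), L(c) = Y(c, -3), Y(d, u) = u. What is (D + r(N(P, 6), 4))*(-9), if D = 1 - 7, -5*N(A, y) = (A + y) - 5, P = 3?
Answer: 81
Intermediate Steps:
L(c) = -3
N(A, y) = 1 - A/5 - y/5 (N(A, y) = -((A + y) - 5)/5 = -(-5 + A + y)/5 = 1 - A/5 - y/5)
r(B, k) = -3
D = -6
(D + r(N(P, 6), 4))*(-9) = (-6 - 3)*(-9) = -9*(-9) = 81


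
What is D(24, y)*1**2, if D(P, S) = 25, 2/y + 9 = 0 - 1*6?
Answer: 25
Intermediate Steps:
y = -2/15 (y = 2/(-9 + (0 - 1*6)) = 2/(-9 + (0 - 6)) = 2/(-9 - 6) = 2/(-15) = 2*(-1/15) = -2/15 ≈ -0.13333)
D(24, y)*1**2 = 25*1**2 = 25*1 = 25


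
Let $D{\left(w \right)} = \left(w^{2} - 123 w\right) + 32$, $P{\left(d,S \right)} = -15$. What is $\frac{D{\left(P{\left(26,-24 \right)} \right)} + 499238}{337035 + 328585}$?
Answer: $\frac{25067}{33281} \approx 0.75319$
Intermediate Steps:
$D{\left(w \right)} = 32 + w^{2} - 123 w$
$\frac{D{\left(P{\left(26,-24 \right)} \right)} + 499238}{337035 + 328585} = \frac{\left(32 + \left(-15\right)^{2} - -1845\right) + 499238}{337035 + 328585} = \frac{\left(32 + 225 + 1845\right) + 499238}{665620} = \left(2102 + 499238\right) \frac{1}{665620} = 501340 \cdot \frac{1}{665620} = \frac{25067}{33281}$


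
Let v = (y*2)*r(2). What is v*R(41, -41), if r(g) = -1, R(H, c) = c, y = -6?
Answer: -492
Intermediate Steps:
v = 12 (v = -6*2*(-1) = -12*(-1) = 12)
v*R(41, -41) = 12*(-41) = -492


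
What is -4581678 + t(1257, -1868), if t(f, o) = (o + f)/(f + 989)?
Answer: -10290449399/2246 ≈ -4.5817e+6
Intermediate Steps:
t(f, o) = (f + o)/(989 + f)
-4581678 + t(1257, -1868) = -4581678 + (1257 - 1868)/(989 + 1257) = -4581678 - 611/2246 = -10290449399/2246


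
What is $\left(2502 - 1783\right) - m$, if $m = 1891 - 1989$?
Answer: $817$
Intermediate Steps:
$m = -98$
$\left(2502 - 1783\right) - m = \left(2502 - 1783\right) - -98 = 719 + 98 = 817$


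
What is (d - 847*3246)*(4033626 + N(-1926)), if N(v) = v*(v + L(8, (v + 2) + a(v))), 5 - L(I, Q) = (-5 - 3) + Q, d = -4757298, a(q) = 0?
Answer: -30120022850400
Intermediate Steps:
L(I, Q) = 13 - Q (L(I, Q) = 5 - ((-5 - 3) + Q) = 5 - (-8 + Q) = 5 + (8 - Q) = 13 - Q)
N(v) = 11*v (N(v) = v*(v + (13 - ((v + 2) + 0))) = v*(v + (13 - ((2 + v) + 0))) = v*(v + (13 - (2 + v))) = v*(v + (13 + (-2 - v))) = v*(v + (11 - v)) = v*11 = 11*v)
(d - 847*3246)*(4033626 + N(-1926)) = (-4757298 - 847*3246)*(4033626 + 11*(-1926)) = (-4757298 - 2749362)*(4033626 - 21186) = -7506660*4012440 = -30120022850400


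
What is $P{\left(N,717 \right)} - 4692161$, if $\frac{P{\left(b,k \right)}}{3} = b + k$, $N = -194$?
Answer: $-4690592$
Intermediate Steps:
$P{\left(b,k \right)} = 3 b + 3 k$ ($P{\left(b,k \right)} = 3 \left(b + k\right) = 3 b + 3 k$)
$P{\left(N,717 \right)} - 4692161 = \left(3 \left(-194\right) + 3 \cdot 717\right) - 4692161 = \left(-582 + 2151\right) - 4692161 = 1569 - 4692161 = -4690592$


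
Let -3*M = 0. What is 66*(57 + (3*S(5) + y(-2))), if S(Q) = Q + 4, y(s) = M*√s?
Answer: 5544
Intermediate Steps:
M = 0 (M = -⅓*0 = 0)
y(s) = 0 (y(s) = 0*√s = 0)
S(Q) = 4 + Q
66*(57 + (3*S(5) + y(-2))) = 66*(57 + (3*(4 + 5) + 0)) = 66*(57 + (3*9 + 0)) = 66*(57 + (27 + 0)) = 66*(57 + 27) = 66*84 = 5544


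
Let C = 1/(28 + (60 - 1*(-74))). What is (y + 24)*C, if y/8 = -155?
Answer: -608/81 ≈ -7.5062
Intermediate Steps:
y = -1240 (y = 8*(-155) = -1240)
C = 1/162 (C = 1/(28 + (60 + 74)) = 1/(28 + 134) = 1/162 ≈ 0.0061728)
(y + 24)*C = (-1240 + 24)*(1/162) = -1216*1/162 = -608/81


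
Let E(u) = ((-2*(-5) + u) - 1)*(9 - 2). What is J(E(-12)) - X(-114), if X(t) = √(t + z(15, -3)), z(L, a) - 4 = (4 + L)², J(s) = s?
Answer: -21 - √251 ≈ -36.843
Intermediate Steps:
E(u) = 63 + 7*u (E(u) = ((10 + u) - 1)*7 = (9 + u)*7 = 63 + 7*u)
z(L, a) = 4 + (4 + L)²
X(t) = √(365 + t) (X(t) = √(t + (4 + (4 + 15)²)) = √(t + (4 + 19²)) = √(t + (4 + 361)) = √(t + 365) = √(365 + t))
J(E(-12)) - X(-114) = (63 + 7*(-12)) - √(365 - 114) = (63 - 84) - √251 = -21 - √251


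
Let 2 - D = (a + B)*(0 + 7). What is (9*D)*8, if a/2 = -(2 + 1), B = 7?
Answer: -360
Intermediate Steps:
a = -6 (a = 2*(-(2 + 1)) = 2*(-1*3) = 2*(-3) = -6)
D = -5 (D = 2 - (-6 + 7)*(0 + 7) = 2 - 7 = -5)
(9*D)*8 = (9*(-5))*8 = -45*8 = -360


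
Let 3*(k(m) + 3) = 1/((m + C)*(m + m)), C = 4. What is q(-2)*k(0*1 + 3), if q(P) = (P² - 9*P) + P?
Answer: -3770/63 ≈ -59.841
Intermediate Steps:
q(P) = P² - 8*P
k(m) = -3 + 1/(6*m*(4 + m)) (k(m) = -3 + 1/(3*(((m + 4)*(m + m)))) = -3 + 1/(3*(((4 + m)*(2*m)))) = -3 + 1/(3*((2*m*(4 + m)))) = -3 + (1/(2*m*(4 + m)))/3 = -3 + 1/(6*m*(4 + m)))
q(-2)*k(0*1 + 3) = (-2*(-8 - 2))*((1 - 72*(0*1 + 3) - 18*(0*1 + 3)²)/(6*(0*1 + 3)*(4 + (0*1 + 3)))) = (-2*(-10))*((1 - 72*(0 + 3) - 18*(0 + 3)²)/(6*(0 + 3)*(4 + (0 + 3)))) = 20*((⅙)*(1 - 72*3 - 18*3²)/(3*(4 + 3))) = 20*((⅙)*(⅓)*(1 - 216 - 18*9)/7) = 20*((⅙)*(⅓)*(⅐)*(1 - 216 - 162)) = 20*((⅙)*(⅓)*(⅐)*(-377)) = 20*(-377/126) = -3770/63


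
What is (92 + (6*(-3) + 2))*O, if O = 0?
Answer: 0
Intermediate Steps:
(92 + (6*(-3) + 2))*O = (92 + (6*(-3) + 2))*0 = (92 + (-18 + 2))*0 = (92 - 16)*0 = 76*0 = 0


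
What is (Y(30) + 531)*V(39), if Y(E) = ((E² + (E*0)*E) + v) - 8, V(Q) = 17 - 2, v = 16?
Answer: 21585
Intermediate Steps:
V(Q) = 15
Y(E) = 8 + E² (Y(E) = ((E² + (E*0)*E) + 16) - 8 = ((E² + 0*E) + 16) - 8 = ((E² + 0) + 16) - 8 = (E² + 16) - 8 = (16 + E²) - 8 = 8 + E²)
(Y(30) + 531)*V(39) = ((8 + 30²) + 531)*15 = ((8 + 900) + 531)*15 = (908 + 531)*15 = 1439*15 = 21585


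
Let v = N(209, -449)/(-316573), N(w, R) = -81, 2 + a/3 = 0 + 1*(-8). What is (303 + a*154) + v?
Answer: -1366645560/316573 ≈ -4317.0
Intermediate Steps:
a = -30 (a = -6 + 3*(0 + 1*(-8)) = -6 + 3*(0 - 8) = -6 + 3*(-8) = -6 - 24 = -30)
v = 81/316573 (v = -81/(-316573) = -81*(-1/316573) = 81/316573 ≈ 0.00025587)
(303 + a*154) + v = (303 - 30*154) + 81/316573 = (303 - 4620) + 81/316573 = -4317 + 81/316573 = -1366645560/316573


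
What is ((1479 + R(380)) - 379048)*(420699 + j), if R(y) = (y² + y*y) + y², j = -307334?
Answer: 6306608315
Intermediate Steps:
R(y) = 3*y² (R(y) = (y² + y²) + y² = 2*y² + y² = 3*y²)
((1479 + R(380)) - 379048)*(420699 + j) = ((1479 + 3*380²) - 379048)*(420699 - 307334) = ((1479 + 3*144400) - 379048)*113365 = ((1479 + 433200) - 379048)*113365 = (434679 - 379048)*113365 = 55631*113365 = 6306608315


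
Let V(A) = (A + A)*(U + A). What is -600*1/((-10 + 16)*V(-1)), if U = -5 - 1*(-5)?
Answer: -50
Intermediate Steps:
U = 0 (U = -5 + 5 = 0)
V(A) = 2*A² (V(A) = (A + A)*(0 + A) = (2*A)*A = 2*A²)
-600*1/((-10 + 16)*V(-1)) = -600*1/(2*(-10 + 16)) = -600/((2*1)*6) = -600/(2*6) = -600/12 = -600*1/12 = -50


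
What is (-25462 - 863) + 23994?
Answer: -2331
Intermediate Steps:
(-25462 - 863) + 23994 = -26325 + 23994 = -2331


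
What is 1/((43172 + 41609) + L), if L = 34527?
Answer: 1/119308 ≈ 8.3817e-6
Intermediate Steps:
1/((43172 + 41609) + L) = 1/((43172 + 41609) + 34527) = 1/(84781 + 34527) = 1/119308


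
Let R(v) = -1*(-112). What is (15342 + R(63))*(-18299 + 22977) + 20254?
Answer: 72314066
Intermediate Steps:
R(v) = 112
(15342 + R(63))*(-18299 + 22977) + 20254 = (15342 + 112)*(-18299 + 22977) + 20254 = 15454*4678 + 20254 = 72293812 + 20254 = 72314066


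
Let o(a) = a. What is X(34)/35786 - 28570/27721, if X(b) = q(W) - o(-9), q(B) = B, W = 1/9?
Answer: -4599690529/4464106677 ≈ -1.0304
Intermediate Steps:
W = 1/9 ≈ 0.11111
X(b) = 82/9 (X(b) = 1/9 - 1*(-9) = 1/9 + 9 = 82/9)
X(34)/35786 - 28570/27721 = (82/9)/35786 - 28570/27721 = (82/9)*(1/35786) - 28570*1/27721 = 41/161037 - 28570/27721 = -4599690529/4464106677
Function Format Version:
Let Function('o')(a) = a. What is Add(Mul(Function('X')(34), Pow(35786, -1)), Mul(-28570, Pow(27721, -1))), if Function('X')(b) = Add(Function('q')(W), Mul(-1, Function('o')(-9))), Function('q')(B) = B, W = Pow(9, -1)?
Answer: Rational(-4599690529, 4464106677) ≈ -1.0304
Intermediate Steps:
W = Rational(1, 9) ≈ 0.11111
Function('X')(b) = Rational(82, 9) (Function('X')(b) = Add(Rational(1, 9), Mul(-1, -9)) = Add(Rational(1, 9), 9) = Rational(82, 9))
Add(Mul(Function('X')(34), Pow(35786, -1)), Mul(-28570, Pow(27721, -1))) = Add(Mul(Rational(82, 9), Pow(35786, -1)), Mul(-28570, Pow(27721, -1))) = Add(Mul(Rational(82, 9), Rational(1, 35786)), Mul(-28570, Rational(1, 27721))) = Add(Rational(41, 161037), Rational(-28570, 27721)) = Rational(-4599690529, 4464106677)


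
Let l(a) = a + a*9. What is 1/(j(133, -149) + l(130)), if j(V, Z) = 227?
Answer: 1/1527 ≈ 0.00065488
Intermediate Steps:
l(a) = 10*a (l(a) = a + 9*a = 10*a)
1/(j(133, -149) + l(130)) = 1/(227 + 10*130) = 1/(227 + 1300) = 1/1527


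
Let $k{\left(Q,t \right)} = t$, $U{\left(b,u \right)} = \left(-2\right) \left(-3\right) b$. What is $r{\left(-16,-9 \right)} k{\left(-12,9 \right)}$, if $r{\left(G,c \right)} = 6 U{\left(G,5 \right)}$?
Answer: $-5184$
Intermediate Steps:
$U{\left(b,u \right)} = 6 b$
$r{\left(G,c \right)} = 36 G$ ($r{\left(G,c \right)} = 6 \cdot 6 G = 36 G$)
$r{\left(-16,-9 \right)} k{\left(-12,9 \right)} = 36 \left(-16\right) 9 = \left(-576\right) 9 = -5184$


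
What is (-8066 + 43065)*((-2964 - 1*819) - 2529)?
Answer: -220913688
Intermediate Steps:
(-8066 + 43065)*((-2964 - 1*819) - 2529) = 34999*((-2964 - 819) - 2529) = 34999*(-3783 - 2529) = 34999*(-6312) = -220913688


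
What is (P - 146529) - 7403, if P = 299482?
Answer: 145550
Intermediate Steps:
(P - 146529) - 7403 = (299482 - 146529) - 7403 = 152953 - 7403 = 145550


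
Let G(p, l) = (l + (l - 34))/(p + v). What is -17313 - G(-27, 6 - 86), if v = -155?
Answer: -1575580/91 ≈ -17314.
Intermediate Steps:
G(p, l) = (-34 + 2*l)/(-155 + p) (G(p, l) = (l + (l - 34))/(p - 155) = (l + (-34 + l))/(-155 + p) = (-34 + 2*l)/(-155 + p))
-17313 - G(-27, 6 - 86) = -17313 - 2*(-17 + (6 - 86))/(-155 - 27) = -17313 - 2*(-17 - 80)/(-182) = -17313 - 2*(-1)*(-97)/182 = -17313 - 1*97/91 = -17313 - 97/91 = -1575580/91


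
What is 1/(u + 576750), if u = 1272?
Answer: 1/578022 ≈ 1.7300e-6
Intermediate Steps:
1/(u + 576750) = 1/(1272 + 576750) = 1/578022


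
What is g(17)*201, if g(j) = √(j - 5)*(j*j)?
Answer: 116178*√3 ≈ 2.0123e+5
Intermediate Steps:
g(j) = j²*√(-5 + j) (g(j) = √(-5 + j)*j² = j²*√(-5 + j))
g(17)*201 = (17²*√(-5 + 17))*201 = (289*√12)*201 = (289*(2*√3))*201 = (578*√3)*201 = 116178*√3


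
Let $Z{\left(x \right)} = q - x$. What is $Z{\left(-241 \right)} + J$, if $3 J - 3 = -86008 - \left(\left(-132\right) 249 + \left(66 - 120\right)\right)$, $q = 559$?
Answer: $- \frac{50683}{3} \approx -16894.0$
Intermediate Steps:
$Z{\left(x \right)} = 559 - x$
$J = - \frac{53083}{3}$ ($J = 1 + \frac{-86008 - \left(\left(-132\right) 249 + \left(66 - 120\right)\right)}{3} = 1 + \frac{-86008 - \left(-32868 + \left(66 - 120\right)\right)}{3} = 1 + \frac{-86008 - \left(-32868 - 54\right)}{3} = 1 + \frac{-86008 - -32922}{3} = 1 + \frac{-86008 + 32922}{3} = 1 + \frac{1}{3} \left(-53086\right) = 1 - \frac{53086}{3} = - \frac{53083}{3} \approx -17694.0$)
$Z{\left(-241 \right)} + J = \left(559 - -241\right) - \frac{53083}{3} = \left(559 + 241\right) - \frac{53083}{3} = 800 - \frac{53083}{3} = - \frac{50683}{3}$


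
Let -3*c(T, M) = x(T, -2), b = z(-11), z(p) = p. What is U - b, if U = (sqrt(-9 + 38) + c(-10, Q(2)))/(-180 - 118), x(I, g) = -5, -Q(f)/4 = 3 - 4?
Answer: 9829/894 - sqrt(29)/298 ≈ 10.976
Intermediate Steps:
Q(f) = 4 (Q(f) = -4*(3 - 4) = -4*(-1) = 4)
b = -11
c(T, M) = 5/3 (c(T, M) = -1/3*(-5) = 5/3)
U = -5/894 - sqrt(29)/298 (U = (sqrt(-9 + 38) + 5/3)/(-180 - 118) = (sqrt(29) + 5/3)/(-298) = (5/3 + sqrt(29))*(-1/298) = -5/894 - sqrt(29)/298 ≈ -0.023664)
U - b = (-5/894 - sqrt(29)/298) - 1*(-11) = (-5/894 - sqrt(29)/298) + 11 = 9829/894 - sqrt(29)/298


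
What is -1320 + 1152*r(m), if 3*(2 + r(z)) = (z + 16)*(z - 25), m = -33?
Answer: 375000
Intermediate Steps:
r(z) = -2 + (-25 + z)*(16 + z)/3 (r(z) = -2 + ((z + 16)*(z - 25))/3 = -2 + ((16 + z)*(-25 + z))/3 = -2 + ((-25 + z)*(16 + z))/3 = -2 + (-25 + z)*(16 + z)/3)
-1320 + 1152*r(m) = -1320 + 1152*(-406/3 - 3*(-33) + (1/3)*(-33)**2) = -1320 + 1152*(-406/3 + 99 + (1/3)*1089) = -1320 + 1152*(-406/3 + 99 + 363) = -1320 + 1152*(980/3) = -1320 + 376320 = 375000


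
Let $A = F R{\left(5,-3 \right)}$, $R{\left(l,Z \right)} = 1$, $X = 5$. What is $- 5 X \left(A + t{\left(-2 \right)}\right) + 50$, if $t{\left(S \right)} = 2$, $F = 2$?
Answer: $-50$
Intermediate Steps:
$A = 2$ ($A = 2 \cdot 1 = 2$)
$- 5 X \left(A + t{\left(-2 \right)}\right) + 50 = - 5 \cdot 5 \left(2 + 2\right) + 50 = - 5 \cdot 5 \cdot 4 + 50 = \left(-5\right) 20 + 50 = -100 + 50 = -50$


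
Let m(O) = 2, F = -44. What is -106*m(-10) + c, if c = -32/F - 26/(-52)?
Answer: -4637/22 ≈ -210.77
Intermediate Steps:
c = 27/22 (c = -32/(-44) - 26/(-52) = -32*(-1/44) - 26*(-1/52) = 8/11 + ½ = 27/22 ≈ 1.2273)
-106*m(-10) + c = -106*2 + 27/22 = -212 + 27/22 = -4637/22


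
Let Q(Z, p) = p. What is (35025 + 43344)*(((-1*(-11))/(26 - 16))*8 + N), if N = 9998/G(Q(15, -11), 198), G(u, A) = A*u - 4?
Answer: 1803192321/5455 ≈ 3.3056e+5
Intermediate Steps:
G(u, A) = -4 + A*u
N = -4999/1091 (N = 9998/(-4 + 198*(-11)) = 9998/(-4 - 2178) = 9998/(-2182) = 9998*(-1/2182) = -4999/1091 ≈ -4.5820)
(35025 + 43344)*(((-1*(-11))/(26 - 16))*8 + N) = (35025 + 43344)*(((-1*(-11))/(26 - 16))*8 - 4999/1091) = 78369*((11/10)*8 - 4999/1091) = 78369*(44/5 - 4999/1091) = 78369*(23009/5455) = 1803192321/5455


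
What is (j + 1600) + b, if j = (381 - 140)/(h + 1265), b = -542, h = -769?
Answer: 525009/496 ≈ 1058.5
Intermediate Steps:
j = 241/496 (j = (381 - 140)/(-769 + 1265) = 241/496 ≈ 0.48589)
(j + 1600) + b = (241/496 + 1600) - 542 = 793841/496 - 542 = 525009/496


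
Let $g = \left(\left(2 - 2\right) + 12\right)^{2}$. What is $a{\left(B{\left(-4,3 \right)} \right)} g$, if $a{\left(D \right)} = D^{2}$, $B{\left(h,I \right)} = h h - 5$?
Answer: $17424$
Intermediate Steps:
$B{\left(h,I \right)} = -5 + h^{2}$ ($B{\left(h,I \right)} = h^{2} - 5 = -5 + h^{2}$)
$g = 144$ ($g = \left(\left(2 - 2\right) + 12\right)^{2} = \left(0 + 12\right)^{2} = 12^{2} = 144$)
$a{\left(B{\left(-4,3 \right)} \right)} g = \left(-5 + \left(-4\right)^{2}\right)^{2} \cdot 144 = \left(-5 + 16\right)^{2} \cdot 144 = 11^{2} \cdot 144 = 121 \cdot 144 = 17424$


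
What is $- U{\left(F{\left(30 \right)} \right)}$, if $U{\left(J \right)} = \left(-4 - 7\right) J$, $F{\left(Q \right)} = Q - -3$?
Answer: $363$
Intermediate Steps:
$F{\left(Q \right)} = 3 + Q$ ($F{\left(Q \right)} = Q + 3 = 3 + Q$)
$U{\left(J \right)} = - 11 J$
$- U{\left(F{\left(30 \right)} \right)} = - \left(-11\right) \left(3 + 30\right) = - \left(-11\right) 33 = \left(-1\right) \left(-363\right) = 363$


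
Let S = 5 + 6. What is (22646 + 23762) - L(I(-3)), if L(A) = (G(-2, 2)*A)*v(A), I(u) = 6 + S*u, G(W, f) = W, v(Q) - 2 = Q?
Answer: 47758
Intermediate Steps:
S = 11
v(Q) = 2 + Q
I(u) = 6 + 11*u
L(A) = -2*A*(2 + A) (L(A) = (-2*A)*(2 + A) = -2*A*(2 + A))
(22646 + 23762) - L(I(-3)) = (22646 + 23762) - (-2)*(6 + 11*(-3))*(2 + (6 + 11*(-3))) = 46408 - (-2)*(6 - 33)*(2 + (6 - 33)) = 46408 - (-2)*(-27)*(2 - 27) = 46408 - (-2)*(-27)*(-25) = 46408 - 1*(-1350) = 46408 + 1350 = 47758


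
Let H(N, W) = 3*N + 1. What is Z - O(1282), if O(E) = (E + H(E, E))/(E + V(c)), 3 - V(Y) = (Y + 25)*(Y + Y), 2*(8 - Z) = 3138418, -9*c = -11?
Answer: -155183409942/98893 ≈ -1.5692e+6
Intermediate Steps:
c = 11/9 (c = -1/9*(-11) = 11/9 ≈ 1.2222)
Z = -1569201 (Z = 8 - 1/2*3138418 = 8 - 1569209 = -1569201)
H(N, W) = 1 + 3*N
V(Y) = 3 - 2*Y*(25 + Y) (V(Y) = 3 - (Y + 25)*(Y + Y) = 3 - (25 + Y)*2*Y = 3 - 2*Y*(25 + Y))
O(E) = (1 + 4*E)/(-4949/81 + E) (O(E) = (E + (1 + 3*E))/(E + (3 - 50*11/9 - 2*(11/9)**2)) = (1 + 4*E)/(E + (3 - 550/9 - 2*121/81)) = (1 + 4*E)/(E + (3 - 550/9 - 242/81)) = (1 + 4*E)/(E - 4949/81) = (1 + 4*E)/(-4949/81 + E))
Z - O(1282) = -1569201 - 81*(1 + 4*1282)/(-4949 + 81*1282) = -1569201 - 81*(1 + 5128)/(-4949 + 103842) = -1569201 - 81*5129/98893 = -1569201 - 1*415449/98893 = -1569201 - 415449/98893 = -155183409942/98893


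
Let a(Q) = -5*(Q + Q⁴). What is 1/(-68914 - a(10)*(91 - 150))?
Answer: -1/3021864 ≈ -3.3092e-7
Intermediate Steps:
a(Q) = -5*Q - 5*Q⁴
1/(-68914 - a(10)*(91 - 150)) = 1/(-68914 - (-5*10*(1 + 10³))*(91 - 150)) = 1/(-68914 - (-5*10*(1 + 1000))*(-59)) = 1/(-68914 - (-5*10*1001)*(-59)) = 1/(-68914 - (-50050)*(-59)) = 1/(-68914 - 1*2952950) = 1/(-68914 - 2952950) = 1/(-3021864) = -1/3021864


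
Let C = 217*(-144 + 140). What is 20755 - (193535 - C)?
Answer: -173648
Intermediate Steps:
C = -868 (C = 217*(-4) = -868)
20755 - (193535 - C) = 20755 - (193535 - 1*(-868)) = 20755 - (193535 + 868) = 20755 - 1*194403 = 20755 - 194403 = -173648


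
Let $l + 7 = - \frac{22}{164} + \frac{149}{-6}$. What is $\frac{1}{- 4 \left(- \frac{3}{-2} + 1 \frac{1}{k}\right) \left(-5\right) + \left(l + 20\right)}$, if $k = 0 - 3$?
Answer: $\frac{41}{466} \approx 0.087983$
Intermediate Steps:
$l = - \frac{3932}{123}$ ($l = -7 + \left(- \frac{22}{164} + \frac{149}{-6}\right) = -7 + \left(\left(-22\right) \frac{1}{164} + 149 \left(- \frac{1}{6}\right)\right) = -7 - \frac{3071}{123} = - \frac{3932}{123} \approx -31.967$)
$k = -3$ ($k = 0 - 3 = -3$)
$\frac{1}{- 4 \left(- \frac{3}{-2} + 1 \frac{1}{k}\right) \left(-5\right) + \left(l + 20\right)} = \frac{1}{- 4 \left(- \frac{3}{-2} + 1 \frac{1}{-3}\right) \left(-5\right) + \left(- \frac{3932}{123} + 20\right)} = \frac{1}{- 4 \left(\left(-3\right) \left(- \frac{1}{2}\right) + 1 \left(- \frac{1}{3}\right)\right) \left(-5\right) - \frac{1472}{123}} = \frac{1}{- 4 \left(\frac{3}{2} - \frac{1}{3}\right) \left(-5\right) - \frac{1472}{123}} = \frac{1}{\left(-4\right) \frac{7}{6} \left(-5\right) - \frac{1472}{123}} = \frac{1}{\left(- \frac{14}{3}\right) \left(-5\right) - \frac{1472}{123}} = \frac{1}{\frac{70}{3} - \frac{1472}{123}} = \frac{1}{\frac{466}{41}} = \frac{41}{466}$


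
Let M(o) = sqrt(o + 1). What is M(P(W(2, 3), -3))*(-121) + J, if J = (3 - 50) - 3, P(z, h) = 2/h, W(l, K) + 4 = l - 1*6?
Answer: -50 - 121*sqrt(3)/3 ≈ -119.86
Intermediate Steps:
W(l, K) = -10 + l (W(l, K) = -4 + (l - 1*6) = -4 + (l - 6) = -4 + (-6 + l) = -10 + l)
M(o) = sqrt(1 + o)
J = -50 (J = -47 - 3 = -50)
M(P(W(2, 3), -3))*(-121) + J = sqrt(1 + 2/(-3))*(-121) - 50 = sqrt(1 + 2*(-1/3))*(-121) - 50 = sqrt(1 - 2/3)*(-121) - 50 = sqrt(1/3)*(-121) - 50 = (sqrt(3)/3)*(-121) - 50 = -121*sqrt(3)/3 - 50 = -50 - 121*sqrt(3)/3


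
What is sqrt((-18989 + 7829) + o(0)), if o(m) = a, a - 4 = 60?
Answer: 2*I*sqrt(2774) ≈ 105.34*I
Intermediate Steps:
a = 64 (a = 4 + 60 = 64)
o(m) = 64
sqrt((-18989 + 7829) + o(0)) = sqrt((-18989 + 7829) + 64) = sqrt(-11160 + 64) = sqrt(-11096) = 2*I*sqrt(2774)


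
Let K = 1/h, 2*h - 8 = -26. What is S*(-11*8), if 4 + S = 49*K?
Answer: 7480/9 ≈ 831.11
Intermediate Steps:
h = -9 (h = 4 + (1/2)*(-26) = 4 - 13 = -9)
K = -1/9 (K = 1/(-9) = -1/9 ≈ -0.11111)
S = -85/9 (S = -4 + 49*(-1/9) = -4 - 49/9 = -85/9 ≈ -9.4444)
S*(-11*8) = -(-935)*8/9 = -85/9*(-88) = 7480/9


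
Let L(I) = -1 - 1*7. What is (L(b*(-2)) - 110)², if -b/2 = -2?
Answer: 13924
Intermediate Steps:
b = 4 (b = -2*(-2) = 4)
L(I) = -8 (L(I) = -1 - 7 = -8)
(L(b*(-2)) - 110)² = (-8 - 110)² = (-118)² = 13924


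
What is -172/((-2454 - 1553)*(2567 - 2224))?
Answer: 172/1374401 ≈ 0.00012515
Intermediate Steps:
-172/((-2454 - 1553)*(2567 - 2224)) = -172/(-4007*343) = -172/(-1374401) = -1/1374401*(-172) = 172/1374401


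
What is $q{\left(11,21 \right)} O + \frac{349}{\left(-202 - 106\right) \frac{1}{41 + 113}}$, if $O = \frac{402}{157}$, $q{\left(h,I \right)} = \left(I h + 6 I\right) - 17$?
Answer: $\frac{218567}{314} \approx 696.07$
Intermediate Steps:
$q{\left(h,I \right)} = -17 + 6 I + I h$ ($q{\left(h,I \right)} = \left(6 I + I h\right) - 17 = -17 + 6 I + I h$)
$O = \frac{402}{157}$ ($O = 402 \cdot \frac{1}{157} = \frac{402}{157} \approx 2.5605$)
$q{\left(11,21 \right)} O + \frac{349}{\left(-202 - 106\right) \frac{1}{41 + 113}} = \left(-17 + 6 \cdot 21 + 21 \cdot 11\right) \frac{402}{157} + \frac{349}{\left(-202 - 106\right) \frac{1}{41 + 113}} = \left(-17 + 126 + 231\right) \frac{402}{157} + \frac{349}{\left(-308\right) \frac{1}{154}} = 340 \cdot \frac{402}{157} + \frac{349}{\left(-308\right) \frac{1}{154}} = \frac{136680}{157} + \frac{349}{-2} = \frac{136680}{157} + 349 \left(- \frac{1}{2}\right) = \frac{136680}{157} - \frac{349}{2} = \frac{218567}{314}$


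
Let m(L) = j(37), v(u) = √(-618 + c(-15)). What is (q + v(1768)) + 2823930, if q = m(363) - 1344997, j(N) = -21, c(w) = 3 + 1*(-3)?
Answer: 1478912 + I*√618 ≈ 1.4789e+6 + 24.86*I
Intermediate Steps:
c(w) = 0 (c(w) = 3 - 3 = 0)
v(u) = I*√618 (v(u) = √(-618 + 0) = √(-618) = I*√618)
m(L) = -21
q = -1345018 (q = -21 - 1344997 = -1345018)
(q + v(1768)) + 2823930 = (-1345018 + I*√618) + 2823930 = 1478912 + I*√618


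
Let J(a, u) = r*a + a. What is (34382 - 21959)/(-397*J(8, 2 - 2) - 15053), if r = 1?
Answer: -4141/7135 ≈ -0.58038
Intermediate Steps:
J(a, u) = 2*a (J(a, u) = 1*a + a = a + a = 2*a)
(34382 - 21959)/(-397*J(8, 2 - 2) - 15053) = (34382 - 21959)/(-794*8 - 15053) = 12423/(-397*16 - 15053) = 12423/(-6352 - 15053) = 12423/(-21405) = 12423*(-1/21405) = -4141/7135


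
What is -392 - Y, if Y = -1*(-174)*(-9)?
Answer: 1174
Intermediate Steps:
Y = -1566 (Y = 174*(-9) = -1566)
-392 - Y = -392 - 1*(-1566) = -392 + 1566 = 1174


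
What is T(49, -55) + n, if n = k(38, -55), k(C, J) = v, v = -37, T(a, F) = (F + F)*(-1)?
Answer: 73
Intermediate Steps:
T(a, F) = -2*F (T(a, F) = (2*F)*(-1) = -2*F)
k(C, J) = -37
n = -37
T(49, -55) + n = -2*(-55) - 37 = 110 - 37 = 73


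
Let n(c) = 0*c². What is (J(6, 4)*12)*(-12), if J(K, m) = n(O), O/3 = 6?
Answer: 0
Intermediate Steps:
O = 18 (O = 3*6 = 18)
n(c) = 0
J(K, m) = 0
(J(6, 4)*12)*(-12) = (0*12)*(-12) = 0*(-12) = 0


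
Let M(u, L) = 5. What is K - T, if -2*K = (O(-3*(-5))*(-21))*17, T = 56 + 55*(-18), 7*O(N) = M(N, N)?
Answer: 2123/2 ≈ 1061.5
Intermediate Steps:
O(N) = 5/7 (O(N) = (1/7)*5 = 5/7)
T = -934 (T = 56 - 990 = -934)
K = 255/2 (K = -(5/7)*(-21)*17/2 = -(-15)*17/2 = -1/2*(-255) = 255/2 ≈ 127.50)
K - T = 255/2 - 1*(-934) = 255/2 + 934 = 2123/2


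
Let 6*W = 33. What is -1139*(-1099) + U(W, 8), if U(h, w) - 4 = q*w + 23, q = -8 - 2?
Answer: 1251708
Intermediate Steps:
W = 11/2 (W = (⅙)*33 = 11/2 ≈ 5.5000)
q = -10
U(h, w) = 27 - 10*w (U(h, w) = 4 + (-10*w + 23) = 4 + (23 - 10*w) = 27 - 10*w)
-1139*(-1099) + U(W, 8) = -1139*(-1099) + (27 - 10*8) = 1251761 + (27 - 80) = 1251761 - 53 = 1251708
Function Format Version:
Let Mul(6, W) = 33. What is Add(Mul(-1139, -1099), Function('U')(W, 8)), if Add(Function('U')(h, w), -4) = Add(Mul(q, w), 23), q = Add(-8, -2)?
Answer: 1251708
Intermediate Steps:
W = Rational(11, 2) (W = Mul(Rational(1, 6), 33) = Rational(11, 2) ≈ 5.5000)
q = -10
Function('U')(h, w) = Add(27, Mul(-10, w)) (Function('U')(h, w) = Add(4, Add(Mul(-10, w), 23)) = Add(4, Add(23, Mul(-10, w))) = Add(27, Mul(-10, w)))
Add(Mul(-1139, -1099), Function('U')(W, 8)) = Add(Mul(-1139, -1099), Add(27, Mul(-10, 8))) = Add(1251761, Add(27, -80)) = Add(1251761, -53) = 1251708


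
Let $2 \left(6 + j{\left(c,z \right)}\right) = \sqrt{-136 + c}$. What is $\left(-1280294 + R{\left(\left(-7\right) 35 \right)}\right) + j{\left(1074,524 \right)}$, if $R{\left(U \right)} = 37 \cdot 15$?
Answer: $-1279745 + \frac{\sqrt{938}}{2} \approx -1.2797 \cdot 10^{6}$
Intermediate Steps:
$j{\left(c,z \right)} = -6 + \frac{\sqrt{-136 + c}}{2}$
$R{\left(U \right)} = 555$
$\left(-1280294 + R{\left(\left(-7\right) 35 \right)}\right) + j{\left(1074,524 \right)} = \left(-1280294 + 555\right) - \left(6 - \frac{\sqrt{-136 + 1074}}{2}\right) = -1279739 - \left(6 - \frac{\sqrt{938}}{2}\right) = -1279745 + \frac{\sqrt{938}}{2}$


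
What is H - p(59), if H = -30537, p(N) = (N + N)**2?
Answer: -44461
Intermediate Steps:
p(N) = 4*N**2 (p(N) = (2*N)**2 = 4*N**2)
H - p(59) = -30537 - 4*59**2 = -30537 - 4*3481 = -30537 - 1*13924 = -30537 - 13924 = -44461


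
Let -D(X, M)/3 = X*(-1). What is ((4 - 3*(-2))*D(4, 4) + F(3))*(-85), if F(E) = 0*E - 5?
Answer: -9775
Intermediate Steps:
D(X, M) = 3*X (D(X, M) = -3*X*(-1) = -(-3)*X = 3*X)
F(E) = -5 (F(E) = 0 - 5 = -5)
((4 - 3*(-2))*D(4, 4) + F(3))*(-85) = ((4 - 3*(-2))*(3*4) - 5)*(-85) = ((4 + 6)*12 - 5)*(-85) = (10*12 - 5)*(-85) = (120 - 5)*(-85) = 115*(-85) = -9775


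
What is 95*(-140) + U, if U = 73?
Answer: -13227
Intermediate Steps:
95*(-140) + U = 95*(-140) + 73 = -13300 + 73 = -13227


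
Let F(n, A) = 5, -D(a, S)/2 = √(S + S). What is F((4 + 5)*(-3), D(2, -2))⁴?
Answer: 625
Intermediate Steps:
D(a, S) = -2*√2*√S (D(a, S) = -2*√(S + S) = -2*√2*√S)
F((4 + 5)*(-3), D(2, -2))⁴ = 5⁴ = 625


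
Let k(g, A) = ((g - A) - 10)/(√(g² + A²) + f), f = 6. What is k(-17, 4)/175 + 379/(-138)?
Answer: -17815757/6496350 - 31*√305/47075 ≈ -2.7539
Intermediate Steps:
k(g, A) = (-10 + g - A)/(6 + √(A² + g²)) (k(g, A) = ((g - A) - 10)/(√(g² + A²) + 6) = (-10 + g - A)/(√(A² + g²) + 6) = (-10 + g - A)/(6 + √(A² + g²)))
k(-17, 4)/175 + 379/(-138) = ((-10 - 17 - 1*4)/(6 + √(4² + (-17)²)))/175 + 379/(-138) = ((-10 - 17 - 4)/(6 + √(16 + 289)))*(1/175) + 379*(-1/138) = (-31/(6 + √305))*(1/175) - 379/138 = -31/(6 + √305)*(1/175) - 379/138 = -31/(175*(6 + √305)) - 379/138 = -379/138 - 31/(175*(6 + √305))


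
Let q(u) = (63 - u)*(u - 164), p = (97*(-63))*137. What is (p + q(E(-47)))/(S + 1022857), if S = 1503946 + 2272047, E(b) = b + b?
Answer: -877713/4798850 ≈ -0.18290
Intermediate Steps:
E(b) = 2*b
S = 3775993
p = -837207 (p = -6111*137 = -837207)
q(u) = (-164 + u)*(63 - u) (q(u) = (63 - u)*(-164 + u) = (-164 + u)*(63 - u))
(p + q(E(-47)))/(S + 1022857) = (-837207 + (-10332 - (2*(-47))² + 227*(2*(-47))))/(3775993 + 1022857) = (-837207 + (-10332 - 1*(-94)² + 227*(-94)))/4798850 = (-837207 + (-10332 - 1*8836 - 21338))*(1/4798850) = (-837207 + (-10332 - 8836 - 21338))*(1/4798850) = (-837207 - 40506)*(1/4798850) = -877713*1/4798850 = -877713/4798850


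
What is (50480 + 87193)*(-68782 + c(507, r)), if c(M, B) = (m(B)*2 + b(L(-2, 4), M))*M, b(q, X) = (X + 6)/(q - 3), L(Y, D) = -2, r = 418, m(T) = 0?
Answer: -83154629673/5 ≈ -1.6631e+10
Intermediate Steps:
b(q, X) = (6 + X)/(-3 + q)
c(M, B) = M*(-6/5 - M/5) (c(M, B) = (0*2 + (6 + M)/(-3 - 2))*M = (0 + (6 + M)/(-5))*M = (0 - (6 + M)/5)*M = (0 + (-6/5 - M/5))*M = (-6/5 - M/5)*M = M*(-6/5 - M/5))
(50480 + 87193)*(-68782 + c(507, r)) = (50480 + 87193)*(-68782 - ⅕*507*(6 + 507)) = 137673*(-68782 - ⅕*507*513) = 137673*(-68782 - 260091/5) = 137673*(-604001/5) = -83154629673/5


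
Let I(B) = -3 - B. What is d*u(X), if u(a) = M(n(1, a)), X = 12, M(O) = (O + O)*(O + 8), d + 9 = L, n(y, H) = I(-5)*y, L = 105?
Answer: 3840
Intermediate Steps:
n(y, H) = 2*y (n(y, H) = (-3 - 1*(-5))*y = (-3 + 5)*y = 2*y)
d = 96 (d = -9 + 105 = 96)
M(O) = 2*O*(8 + O) (M(O) = (2*O)*(8 + O) = 2*O*(8 + O))
u(a) = 40 (u(a) = 2*(2*1)*(8 + 2*1) = 2*2*(8 + 2) = 2*2*10 = 40)
d*u(X) = 96*40 = 3840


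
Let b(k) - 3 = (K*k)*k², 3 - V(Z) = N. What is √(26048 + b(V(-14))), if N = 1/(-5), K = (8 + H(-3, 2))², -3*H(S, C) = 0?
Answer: √17592595/25 ≈ 167.77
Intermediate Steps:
H(S, C) = 0 (H(S, C) = -⅓*0 = 0)
K = 64 (K = (8 + 0)² = 8² = 64)
N = -⅕ ≈ -0.20000
V(Z) = 16/5 (V(Z) = 3 - 1*(-⅕) = 3 + ⅕ = 16/5)
b(k) = 3 + 64*k³ (b(k) = 3 + (64*k)*k² = 3 + 64*k³)
√(26048 + b(V(-14))) = √(26048 + (3 + 64*(16/5)³)) = √(26048 + (3 + 64*(4096/125))) = √(26048 + (3 + 262144/125)) = √(26048 + 262519/125) = √(3518519/125) = √17592595/25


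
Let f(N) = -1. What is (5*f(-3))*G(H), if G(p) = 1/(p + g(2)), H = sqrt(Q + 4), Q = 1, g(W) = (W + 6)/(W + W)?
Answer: 10 - 5*sqrt(5) ≈ -1.1803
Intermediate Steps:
g(W) = (6 + W)/(2*W) (g(W) = (6 + W)/((2*W)) = (6 + W)*(1/(2*W)) = (6 + W)/(2*W))
H = sqrt(5) (H = sqrt(1 + 4) = sqrt(5) ≈ 2.2361)
G(p) = 1/(2 + p) (G(p) = 1/(p + (1/2)*(6 + 2)/2) = 1/(p + (1/2)*(1/2)*8) = 1/(p + 2) = 1/(2 + p))
(5*f(-3))*G(H) = (5*(-1))/(2 + sqrt(5)) = -5/(2 + sqrt(5))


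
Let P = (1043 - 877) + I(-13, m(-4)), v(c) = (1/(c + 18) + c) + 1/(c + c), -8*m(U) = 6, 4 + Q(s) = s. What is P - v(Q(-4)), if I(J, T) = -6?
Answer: 13437/80 ≈ 167.96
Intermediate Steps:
Q(s) = -4 + s
m(U) = -¾ (m(U) = -⅛*6 = -¾)
v(c) = c + 1/(18 + c) + 1/(2*c) (v(c) = (1/(18 + c) + c) + 1/(2*c) = (c + 1/(18 + c)) + 1/(2*c) = c + 1/(18 + c) + 1/(2*c))
P = 160 (P = (1043 - 877) - 6 = 166 - 6 = 160)
P - v(Q(-4)) = 160 - (9 + (-4 - 4)³ + 18*(-4 - 4)² + 3*(-4 - 4)/2)/((-4 - 4)*(18 + (-4 - 4))) = 160 - (9 + (-8)³ + 18*(-8)² + (3/2)*(-8))/((-8)*(18 - 8)) = 160 - (-1)*(9 - 512 + 18*64 - 12)/(8*10) = 160 - (-1)*(9 - 512 + 1152 - 12)/(8*10) = 160 - (-1)*637/(8*10) = 160 - 1*(-637/80) = 160 + 637/80 = 13437/80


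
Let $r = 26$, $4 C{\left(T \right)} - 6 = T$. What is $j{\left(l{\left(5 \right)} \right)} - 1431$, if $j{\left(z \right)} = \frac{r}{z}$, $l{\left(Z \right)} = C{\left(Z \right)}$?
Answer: $- \frac{15637}{11} \approx -1421.5$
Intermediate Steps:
$C{\left(T \right)} = \frac{3}{2} + \frac{T}{4}$
$l{\left(Z \right)} = \frac{3}{2} + \frac{Z}{4}$
$j{\left(z \right)} = \frac{26}{z}$
$j{\left(l{\left(5 \right)} \right)} - 1431 = \frac{26}{\frac{3}{2} + \frac{1}{4} \cdot 5} - 1431 = \frac{26}{\frac{3}{2} + \frac{5}{4}} - 1431 = \frac{26}{\frac{11}{4}} - 1431 = 26 \cdot \frac{4}{11} - 1431 = \frac{104}{11} - 1431 = - \frac{15637}{11}$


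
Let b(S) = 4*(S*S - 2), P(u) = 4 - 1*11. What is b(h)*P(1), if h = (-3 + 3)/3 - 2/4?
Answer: 49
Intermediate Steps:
P(u) = -7 (P(u) = 4 - 11 = -7)
h = -½ (h = 0*(⅓) - 2*¼ = 0 - ½ = -½ ≈ -0.50000)
b(S) = -8 + 4*S² (b(S) = 4*(S² - 2) = 4*(-2 + S²) = -8 + 4*S²)
b(h)*P(1) = (-8 + 4*(-½)²)*(-7) = (-8 + 4*(¼))*(-7) = (-8 + 1)*(-7) = -7*(-7) = 49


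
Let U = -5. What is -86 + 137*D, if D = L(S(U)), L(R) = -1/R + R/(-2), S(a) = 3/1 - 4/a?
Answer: -72647/190 ≈ -382.35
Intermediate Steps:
S(a) = 3 - 4/a (S(a) = 3*1 - 4/a = 3 - 4/a)
L(R) = -1/R - R/2 (L(R) = -1/R + R*(-½) = -1/R - R/2)
D = -411/190 (D = -1/(3 - 4/(-5)) - (3 - 4/(-5))/2 = -1/(3 - 4*(-⅕)) - (3 - 4*(-⅕))/2 = -1/(3 + ⅘) - (3 + ⅘)/2 = -1/19/5 - ½*19/5 = -1*5/19 - 19/10 = -5/19 - 19/10 = -411/190 ≈ -2.1632)
-86 + 137*D = -86 + 137*(-411/190) = -86 - 56307/190 = -72647/190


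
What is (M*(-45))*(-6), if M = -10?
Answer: -2700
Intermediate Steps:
(M*(-45))*(-6) = -10*(-45)*(-6) = 450*(-6) = -2700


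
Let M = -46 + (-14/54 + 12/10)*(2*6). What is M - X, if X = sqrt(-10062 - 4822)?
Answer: -1562/45 - 122*I ≈ -34.711 - 122.0*I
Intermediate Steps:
X = 122*I (X = sqrt(-14884) = 122*I ≈ 122.0*I)
M = -1562/45 (M = -46 + (-14*1/54 + 12*(1/10))*12 = -46 + (-7/27 + 6/5)*12 = -46 + (127/135)*12 = -46 + 508/45 = -1562/45 ≈ -34.711)
M - X = -1562/45 - 122*I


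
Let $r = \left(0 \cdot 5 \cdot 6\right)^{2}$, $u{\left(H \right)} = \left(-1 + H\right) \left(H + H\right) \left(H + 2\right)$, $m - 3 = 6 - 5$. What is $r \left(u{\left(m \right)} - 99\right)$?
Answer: $0$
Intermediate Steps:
$m = 4$ ($m = 3 + \left(6 - 5\right) = 3 + 1 = 4$)
$u{\left(H \right)} = 2 H \left(-1 + H\right) \left(2 + H\right)$ ($u{\left(H \right)} = \left(-1 + H\right) 2 H \left(2 + H\right) = 2 H \left(-1 + H\right) \left(2 + H\right)$)
$r = 0$ ($r = \left(0 \cdot 6\right)^{2} = 0^{2} = 0$)
$r \left(u{\left(m \right)} - 99\right) = 0 \left(2 \cdot 4 \left(-2 + 4 + 4^{2}\right) - 99\right) = 0 \left(2 \cdot 4 \left(-2 + 4 + 16\right) - 99\right) = 0 \left(2 \cdot 4 \cdot 18 - 99\right) = 0 \left(144 - 99\right) = 0 \cdot 45 = 0$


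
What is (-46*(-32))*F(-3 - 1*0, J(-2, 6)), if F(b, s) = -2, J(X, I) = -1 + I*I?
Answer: -2944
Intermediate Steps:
J(X, I) = -1 + I**2
(-46*(-32))*F(-3 - 1*0, J(-2, 6)) = -46*(-32)*(-2) = 1472*(-2) = -2944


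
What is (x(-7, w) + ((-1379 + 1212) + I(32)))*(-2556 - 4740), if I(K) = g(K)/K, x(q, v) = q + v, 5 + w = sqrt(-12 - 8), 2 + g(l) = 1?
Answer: 1306212 - 14592*I*sqrt(5) ≈ 1.3062e+6 - 32629.0*I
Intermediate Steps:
g(l) = -1 (g(l) = -2 + 1 = -1)
w = -5 + 2*I*sqrt(5) (w = -5 + sqrt(-12 - 8) = -5 + sqrt(-20) = -5 + 2*I*sqrt(5) ≈ -5.0 + 4.4721*I)
I(K) = -1/K
(x(-7, w) + ((-1379 + 1212) + I(32)))*(-2556 - 4740) = ((-7 + (-5 + 2*I*sqrt(5))) + ((-1379 + 1212) - 1/32))*(-2556 - 4740) = ((-12 + 2*I*sqrt(5)) + (-167 - 1*1/32))*(-7296) = ((-12 + 2*I*sqrt(5)) + (-167 - 1/32))*(-7296) = ((-12 + 2*I*sqrt(5)) - 5345/32)*(-7296) = (-5729/32 + 2*I*sqrt(5))*(-7296) = 1306212 - 14592*I*sqrt(5)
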